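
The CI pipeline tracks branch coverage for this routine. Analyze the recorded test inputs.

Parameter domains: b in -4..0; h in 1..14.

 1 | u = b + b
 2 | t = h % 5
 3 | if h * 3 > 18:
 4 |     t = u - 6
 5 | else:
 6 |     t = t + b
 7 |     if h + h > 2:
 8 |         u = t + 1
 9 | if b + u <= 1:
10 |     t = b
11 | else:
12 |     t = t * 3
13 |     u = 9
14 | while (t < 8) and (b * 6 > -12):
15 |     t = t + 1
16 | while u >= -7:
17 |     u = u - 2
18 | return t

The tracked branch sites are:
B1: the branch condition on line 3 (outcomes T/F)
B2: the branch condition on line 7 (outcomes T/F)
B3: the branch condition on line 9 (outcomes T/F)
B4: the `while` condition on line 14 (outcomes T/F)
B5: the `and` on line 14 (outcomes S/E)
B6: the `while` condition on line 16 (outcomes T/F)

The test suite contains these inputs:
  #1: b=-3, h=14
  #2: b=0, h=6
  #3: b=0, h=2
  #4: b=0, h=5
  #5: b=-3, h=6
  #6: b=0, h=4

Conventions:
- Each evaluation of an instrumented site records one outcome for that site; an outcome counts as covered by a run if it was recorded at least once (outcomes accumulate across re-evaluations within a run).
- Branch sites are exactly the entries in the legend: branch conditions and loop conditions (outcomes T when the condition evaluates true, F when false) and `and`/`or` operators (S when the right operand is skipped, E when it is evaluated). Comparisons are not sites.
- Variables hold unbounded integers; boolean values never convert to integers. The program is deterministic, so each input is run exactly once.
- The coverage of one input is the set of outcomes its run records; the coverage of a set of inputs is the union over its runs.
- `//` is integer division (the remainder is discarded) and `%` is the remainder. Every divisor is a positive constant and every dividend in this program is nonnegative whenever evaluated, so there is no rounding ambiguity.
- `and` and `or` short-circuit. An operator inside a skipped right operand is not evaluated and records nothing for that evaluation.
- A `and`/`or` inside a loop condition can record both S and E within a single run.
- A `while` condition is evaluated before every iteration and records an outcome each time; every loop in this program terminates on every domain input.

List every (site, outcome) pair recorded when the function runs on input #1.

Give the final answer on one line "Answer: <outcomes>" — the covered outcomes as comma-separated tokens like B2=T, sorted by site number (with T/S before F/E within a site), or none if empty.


Tracing the run of input #1 (b=-3, h=14):
  B1->T, B3->T, B5->E, B4->F, B6->T, B6->F
collecting distinct outcomes: B1=T, B3=T, B4=F, B5=E, B6=T, B6=F
Answer: B1=T, B3=T, B4=F, B5=E, B6=T, B6=F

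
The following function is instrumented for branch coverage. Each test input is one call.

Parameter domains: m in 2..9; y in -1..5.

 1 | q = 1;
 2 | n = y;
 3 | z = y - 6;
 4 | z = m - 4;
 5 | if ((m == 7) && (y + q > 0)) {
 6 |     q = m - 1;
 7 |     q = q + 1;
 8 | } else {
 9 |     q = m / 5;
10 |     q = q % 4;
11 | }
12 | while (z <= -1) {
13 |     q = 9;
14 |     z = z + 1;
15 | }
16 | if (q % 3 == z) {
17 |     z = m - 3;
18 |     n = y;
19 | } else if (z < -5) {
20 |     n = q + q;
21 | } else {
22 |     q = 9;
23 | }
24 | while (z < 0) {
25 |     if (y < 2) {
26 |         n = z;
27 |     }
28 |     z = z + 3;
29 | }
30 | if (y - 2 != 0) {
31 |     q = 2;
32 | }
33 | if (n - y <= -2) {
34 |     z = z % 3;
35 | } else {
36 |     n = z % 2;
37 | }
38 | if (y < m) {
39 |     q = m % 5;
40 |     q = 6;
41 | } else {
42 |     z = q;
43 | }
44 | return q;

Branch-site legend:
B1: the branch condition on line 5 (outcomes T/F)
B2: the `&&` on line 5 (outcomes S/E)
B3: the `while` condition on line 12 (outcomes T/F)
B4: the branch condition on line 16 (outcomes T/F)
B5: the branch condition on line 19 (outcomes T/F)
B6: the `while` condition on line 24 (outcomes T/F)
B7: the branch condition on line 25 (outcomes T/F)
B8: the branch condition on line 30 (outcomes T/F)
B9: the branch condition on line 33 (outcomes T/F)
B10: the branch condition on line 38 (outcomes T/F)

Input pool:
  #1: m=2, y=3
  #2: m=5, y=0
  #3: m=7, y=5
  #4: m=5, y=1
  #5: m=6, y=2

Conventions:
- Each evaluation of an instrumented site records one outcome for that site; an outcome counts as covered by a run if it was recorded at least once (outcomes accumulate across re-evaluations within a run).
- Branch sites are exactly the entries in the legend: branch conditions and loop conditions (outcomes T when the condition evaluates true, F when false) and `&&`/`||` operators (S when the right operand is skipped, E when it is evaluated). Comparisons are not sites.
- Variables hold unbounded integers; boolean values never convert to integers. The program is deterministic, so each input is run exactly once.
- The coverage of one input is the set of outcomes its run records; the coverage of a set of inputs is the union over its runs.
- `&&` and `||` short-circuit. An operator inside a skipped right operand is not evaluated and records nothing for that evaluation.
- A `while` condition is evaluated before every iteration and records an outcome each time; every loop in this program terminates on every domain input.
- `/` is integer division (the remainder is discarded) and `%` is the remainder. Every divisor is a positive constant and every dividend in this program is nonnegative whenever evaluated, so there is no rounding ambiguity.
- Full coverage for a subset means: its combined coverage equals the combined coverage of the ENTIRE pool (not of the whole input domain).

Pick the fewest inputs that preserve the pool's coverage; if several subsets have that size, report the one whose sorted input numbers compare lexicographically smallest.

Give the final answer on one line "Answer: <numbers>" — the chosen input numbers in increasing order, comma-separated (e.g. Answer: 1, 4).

input #1 (m=2, y=3): events B2->S, B1->F, B3->T, B3->T, B3->F, B4->T, B6->T, B7->F, B6->F, B8->T, B9->F, B10->F; covers B1=F, B2=S, B3=T, B3=F, B4=T, B6=T, B6=F, B7=F, B8=T, B9=F, B10=F
input #2 (m=5, y=0): events B2->S, B1->F, B3->F, B4->T, B6->F, B8->T, B9->F, B10->T; covers B1=F, B2=S, B3=F, B4=T, B6=F, B8=T, B9=F, B10=T
input #3 (m=7, y=5): events B2->E, B1->T, B3->F, B4->F, B5->F, B6->F, B8->T, B9->F, B10->T; covers B1=T, B2=E, B3=F, B4=F, B5=F, B6=F, B8=T, B9=F, B10=T
input #4 (m=5, y=1): events B2->S, B1->F, B3->F, B4->T, B6->F, B8->T, B9->F, B10->T; covers B1=F, B2=S, B3=F, B4=T, B6=F, B8=T, B9=F, B10=T
input #5 (m=6, y=2): events B2->S, B1->F, B3->F, B4->F, B5->F, B6->F, B8->F, B9->F, B10->T; covers B1=F, B2=S, B3=F, B4=F, B5=F, B6=F, B8=F, B9=F, B10=T
together the pool reaches 17 outcomes: B1=T, B1=F, B2=S, B2=E, B3=T, B3=F, B4=T, B4=F, B5=F, B6=T, B6=F, B7=F, B8=T, B8=F, B9=F, B10=T, B10=F
checked all size-1 subsets: none covers 17 outcomes (max 11/17)
checked all size-2 subsets: none covers 17 outcomes (max 16/17)
inputs {1, 3, 5} (size 3) cover everything; no size-3 subset with a lexicographically smaller index list covers all 17

Answer: 1, 3, 5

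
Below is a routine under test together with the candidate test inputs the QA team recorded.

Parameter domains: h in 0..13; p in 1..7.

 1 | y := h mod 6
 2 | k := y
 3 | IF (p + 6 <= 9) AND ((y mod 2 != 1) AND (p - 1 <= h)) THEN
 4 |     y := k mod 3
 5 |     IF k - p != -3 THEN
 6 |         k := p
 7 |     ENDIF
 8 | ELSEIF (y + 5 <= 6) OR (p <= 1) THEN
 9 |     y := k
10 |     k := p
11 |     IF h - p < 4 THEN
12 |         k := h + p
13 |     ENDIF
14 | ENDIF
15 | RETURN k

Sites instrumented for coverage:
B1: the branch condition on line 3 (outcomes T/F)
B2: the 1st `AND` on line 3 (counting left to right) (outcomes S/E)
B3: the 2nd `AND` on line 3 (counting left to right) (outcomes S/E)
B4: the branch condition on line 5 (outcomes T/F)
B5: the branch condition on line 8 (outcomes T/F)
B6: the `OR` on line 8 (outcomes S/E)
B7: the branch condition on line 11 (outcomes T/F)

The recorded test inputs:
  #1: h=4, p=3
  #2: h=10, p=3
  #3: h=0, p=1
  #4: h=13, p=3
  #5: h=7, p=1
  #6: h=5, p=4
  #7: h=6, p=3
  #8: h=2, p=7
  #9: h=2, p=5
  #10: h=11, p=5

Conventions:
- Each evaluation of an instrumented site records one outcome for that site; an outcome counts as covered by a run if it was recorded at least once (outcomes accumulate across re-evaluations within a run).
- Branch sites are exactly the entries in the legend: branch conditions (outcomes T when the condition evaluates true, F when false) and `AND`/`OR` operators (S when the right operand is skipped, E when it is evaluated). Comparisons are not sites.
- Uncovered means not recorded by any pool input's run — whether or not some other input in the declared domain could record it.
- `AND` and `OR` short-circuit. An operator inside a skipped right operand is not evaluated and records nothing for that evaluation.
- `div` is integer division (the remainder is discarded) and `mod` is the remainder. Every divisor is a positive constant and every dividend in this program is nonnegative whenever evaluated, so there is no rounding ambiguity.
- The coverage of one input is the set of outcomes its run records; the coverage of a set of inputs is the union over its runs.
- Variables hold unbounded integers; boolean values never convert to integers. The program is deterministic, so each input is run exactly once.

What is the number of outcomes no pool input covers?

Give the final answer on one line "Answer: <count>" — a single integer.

#1 (h=4, p=3) -> B2->E, B3->E, B1->T, B4->T; covered: B1=T, B2=E, B3=E, B4=T
#2 (h=10, p=3) -> B2->E, B3->E, B1->T, B4->T; covered: B1=T, B2=E, B3=E, B4=T
#3 (h=0, p=1) -> B2->E, B3->E, B1->T, B4->T; covered: B1=T, B2=E, B3=E, B4=T
#4 (h=13, p=3) -> B2->E, B3->S, B1->F, B6->S, B5->T, B7->F; covered: B1=F, B2=E, B3=S, B5=T, B6=S, B7=F
#5 (h=7, p=1) -> B2->E, B3->S, B1->F, B6->S, B5->T, B7->F; covered: B1=F, B2=E, B3=S, B5=T, B6=S, B7=F
#6 (h=5, p=4) -> B2->S, B1->F, B6->E, B5->F; covered: B1=F, B2=S, B5=F, B6=E
#7 (h=6, p=3) -> B2->E, B3->E, B1->T, B4->F; covered: B1=T, B2=E, B3=E, B4=F
#8 (h=2, p=7) -> B2->S, B1->F, B6->E, B5->F; covered: B1=F, B2=S, B5=F, B6=E
#9 (h=2, p=5) -> B2->S, B1->F, B6->E, B5->F; covered: B1=F, B2=S, B5=F, B6=E
#10 (h=11, p=5) -> B2->S, B1->F, B6->E, B5->F; covered: B1=F, B2=S, B5=F, B6=E
union over the pool: B1=T, B1=F, B2=S, B2=E, B3=S, B3=E, B4=T, B4=F, B5=T, B5=F, B6=S, B6=E, B7=F
uncovered (1 of 14): B7=T

Answer: 1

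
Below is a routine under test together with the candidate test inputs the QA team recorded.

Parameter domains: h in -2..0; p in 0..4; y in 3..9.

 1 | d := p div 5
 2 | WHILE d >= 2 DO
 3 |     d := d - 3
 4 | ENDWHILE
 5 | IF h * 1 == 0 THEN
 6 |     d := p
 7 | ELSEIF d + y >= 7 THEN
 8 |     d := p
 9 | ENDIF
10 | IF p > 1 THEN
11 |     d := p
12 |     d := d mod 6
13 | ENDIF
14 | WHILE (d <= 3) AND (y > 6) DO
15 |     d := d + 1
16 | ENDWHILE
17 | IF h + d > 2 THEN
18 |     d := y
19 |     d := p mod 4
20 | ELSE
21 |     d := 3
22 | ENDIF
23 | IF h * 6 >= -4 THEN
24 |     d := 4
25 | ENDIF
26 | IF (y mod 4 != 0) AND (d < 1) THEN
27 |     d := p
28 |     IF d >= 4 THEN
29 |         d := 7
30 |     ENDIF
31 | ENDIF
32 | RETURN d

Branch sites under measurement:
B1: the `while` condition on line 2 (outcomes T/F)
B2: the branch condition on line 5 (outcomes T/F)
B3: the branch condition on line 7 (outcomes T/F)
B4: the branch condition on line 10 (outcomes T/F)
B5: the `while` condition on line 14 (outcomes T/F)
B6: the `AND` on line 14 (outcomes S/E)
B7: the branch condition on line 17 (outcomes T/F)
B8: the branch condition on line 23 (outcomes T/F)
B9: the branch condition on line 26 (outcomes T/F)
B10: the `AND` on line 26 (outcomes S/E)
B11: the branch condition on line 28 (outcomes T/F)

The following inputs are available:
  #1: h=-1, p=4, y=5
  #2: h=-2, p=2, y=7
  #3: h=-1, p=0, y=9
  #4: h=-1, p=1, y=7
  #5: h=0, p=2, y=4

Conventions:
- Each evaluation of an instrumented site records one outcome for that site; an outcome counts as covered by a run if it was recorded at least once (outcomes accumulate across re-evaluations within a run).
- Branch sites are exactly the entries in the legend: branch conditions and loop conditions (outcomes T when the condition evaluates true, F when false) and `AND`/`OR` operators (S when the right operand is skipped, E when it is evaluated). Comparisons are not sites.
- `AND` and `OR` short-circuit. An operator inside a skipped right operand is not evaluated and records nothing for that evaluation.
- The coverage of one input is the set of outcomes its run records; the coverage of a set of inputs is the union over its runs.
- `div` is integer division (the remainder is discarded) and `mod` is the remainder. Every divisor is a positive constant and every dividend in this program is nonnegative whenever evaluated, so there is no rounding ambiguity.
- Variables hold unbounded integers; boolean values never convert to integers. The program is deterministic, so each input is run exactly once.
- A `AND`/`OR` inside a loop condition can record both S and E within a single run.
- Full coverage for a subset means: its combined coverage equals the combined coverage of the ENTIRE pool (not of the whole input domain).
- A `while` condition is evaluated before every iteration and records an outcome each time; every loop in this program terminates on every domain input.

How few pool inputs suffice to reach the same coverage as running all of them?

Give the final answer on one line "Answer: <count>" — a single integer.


input #1 (h=-1, p=4, y=5): events B1->F, B2->F, B3->F, B4->T, B6->S, B5->F, B7->T, B8->F, B10->E, B9->T, B11->T; covers B1=F, B2=F, B3=F, B4=T, B5=F, B6=S, B7=T, B8=F, B9=T, B10=E, B11=T
input #2 (h=-2, p=2, y=7): events B1->F, B2->F, B3->T, B4->T, B6->E, B5->T, B6->E, B5->T, B6->S, B5->F, B7->F, B8->F, B10->E, B9->F; covers B1=F, B2=F, B3=T, B4=T, B5=T, B5=F, B6=S, B6=E, B7=F, B8=F, B9=F, B10=E
input #3 (h=-1, p=0, y=9): events B1->F, B2->F, B3->T, B4->F, B6->E, B5->T, B6->E, B5->T, B6->E, B5->T, B6->E, B5->T, B6->S, B5->F, ...; covers B1=F, B2=F, B3=T, B4=F, B5=T, B5=F, B6=S, B6=E, B7=T, B8=F, B9=T, B10=E, B11=F
input #4 (h=-1, p=1, y=7): events B1->F, B2->F, B3->T, B4->F, B6->E, B5->T, B6->E, B5->T, B6->E, B5->T, B6->S, B5->F, B7->T, B8->F, ...; covers B1=F, B2=F, B3=T, B4=F, B5=T, B5=F, B6=S, B6=E, B7=T, B8=F, B9=F, B10=E
input #5 (h=0, p=2, y=4): events B1->F, B2->T, B4->T, B6->E, B5->F, B7->F, B8->T, B10->S, B9->F; covers B1=F, B2=T, B4=T, B5=F, B6=E, B7=F, B8=T, B9=F, B10=S
the full pool covers 21 outcomes: B1=F, B2=T, B2=F, B3=T, B3=F, B4=T, B4=F, B5=T, B5=F, B6=S, B6=E, B7=T, B7=F, B8=T, B8=F, B9=T, B9=F, B10=S, B10=E, B11=T, B11=F
no size-1 subset reaches all 21 outcomes (best union: 13/21)
no size-2 subset reaches all 21 outcomes (best union: 19/21)
inputs {1, 3, 5} (size 3) cover everything; no size-3 subset with a lexicographically smaller index list covers all 21
Answer: 3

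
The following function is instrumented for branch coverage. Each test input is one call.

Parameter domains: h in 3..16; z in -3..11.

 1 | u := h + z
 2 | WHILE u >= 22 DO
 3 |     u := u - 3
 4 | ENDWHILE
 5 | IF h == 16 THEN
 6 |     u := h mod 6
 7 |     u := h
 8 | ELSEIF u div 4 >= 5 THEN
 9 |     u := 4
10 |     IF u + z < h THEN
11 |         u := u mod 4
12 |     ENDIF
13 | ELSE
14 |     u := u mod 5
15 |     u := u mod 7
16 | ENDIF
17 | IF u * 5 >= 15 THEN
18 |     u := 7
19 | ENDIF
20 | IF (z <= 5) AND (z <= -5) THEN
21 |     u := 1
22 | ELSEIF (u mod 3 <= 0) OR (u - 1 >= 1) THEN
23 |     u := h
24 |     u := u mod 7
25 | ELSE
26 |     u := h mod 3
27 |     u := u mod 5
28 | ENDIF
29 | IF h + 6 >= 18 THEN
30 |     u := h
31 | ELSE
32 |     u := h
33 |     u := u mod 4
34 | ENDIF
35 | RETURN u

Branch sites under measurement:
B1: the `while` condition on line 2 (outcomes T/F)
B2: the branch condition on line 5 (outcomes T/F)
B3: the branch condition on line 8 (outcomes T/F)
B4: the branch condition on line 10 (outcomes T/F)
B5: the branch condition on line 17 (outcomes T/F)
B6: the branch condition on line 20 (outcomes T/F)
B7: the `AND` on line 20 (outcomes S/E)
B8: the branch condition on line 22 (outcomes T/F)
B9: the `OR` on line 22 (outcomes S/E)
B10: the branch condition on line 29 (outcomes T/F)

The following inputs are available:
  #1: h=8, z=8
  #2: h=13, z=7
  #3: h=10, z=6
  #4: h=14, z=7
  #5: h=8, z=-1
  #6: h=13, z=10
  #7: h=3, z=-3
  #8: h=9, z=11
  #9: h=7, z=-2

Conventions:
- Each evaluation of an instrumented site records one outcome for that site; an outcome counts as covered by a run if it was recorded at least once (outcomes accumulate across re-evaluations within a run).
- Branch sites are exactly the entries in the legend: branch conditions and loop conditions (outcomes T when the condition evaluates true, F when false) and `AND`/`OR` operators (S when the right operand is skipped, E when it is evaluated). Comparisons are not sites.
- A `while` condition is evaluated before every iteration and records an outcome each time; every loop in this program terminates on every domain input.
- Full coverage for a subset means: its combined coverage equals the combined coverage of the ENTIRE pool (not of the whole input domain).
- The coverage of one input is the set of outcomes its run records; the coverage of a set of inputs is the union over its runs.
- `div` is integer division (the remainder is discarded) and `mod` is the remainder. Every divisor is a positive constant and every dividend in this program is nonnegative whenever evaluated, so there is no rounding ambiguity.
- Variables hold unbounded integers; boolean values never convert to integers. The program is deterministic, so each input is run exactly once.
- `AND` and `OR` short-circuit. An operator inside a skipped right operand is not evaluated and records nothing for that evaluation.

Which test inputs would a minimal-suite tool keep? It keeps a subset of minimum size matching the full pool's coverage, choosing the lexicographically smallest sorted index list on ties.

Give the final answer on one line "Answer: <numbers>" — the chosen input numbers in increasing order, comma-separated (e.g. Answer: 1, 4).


input #1, h=8, z=8: events B1->F, B2->F, B3->F, B5->F, B7->S, B6->F, B9->E, B8->F, B10->F; outcomes B1=F, B2=F, B3=F, B5=F, B6=F, B7=S, B8=F, B9=E, B10=F
input #2, h=13, z=7: events B1->F, B2->F, B3->T, B4->T, B5->F, B7->S, B6->F, B9->S, B8->T, B10->T; outcomes B1=F, B2=F, B3=T, B4=T, B5=F, B6=F, B7=S, B8=T, B9=S, B10=T
input #3, h=10, z=6: events B1->F, B2->F, B3->F, B5->F, B7->S, B6->F, B9->E, B8->F, B10->F; outcomes B1=F, B2=F, B3=F, B5=F, B6=F, B7=S, B8=F, B9=E, B10=F
input #4, h=14, z=7: events B1->F, B2->F, B3->T, B4->T, B5->F, B7->S, B6->F, B9->S, B8->T, B10->T; outcomes B1=F, B2=F, B3=T, B4=T, B5=F, B6=F, B7=S, B8=T, B9=S, B10=T
input #5, h=8, z=-1: events B1->F, B2->F, B3->F, B5->F, B7->E, B6->F, B9->E, B8->T, B10->F; outcomes B1=F, B2=F, B3=F, B5=F, B6=F, B7=E, B8=T, B9=E, B10=F
input #6, h=13, z=10: events B1->T, B1->F, B2->F, B3->T, B4->F, B5->T, B7->S, B6->F, B9->E, B8->T, B10->T; outcomes B1=T, B1=F, B2=F, B3=T, B4=F, B5=T, B6=F, B7=S, B8=T, B9=E, B10=T
input #7, h=3, z=-3: events B1->F, B2->F, B3->F, B5->F, B7->E, B6->F, B9->S, B8->T, B10->F; outcomes B1=F, B2=F, B3=F, B5=F, B6=F, B7=E, B8=T, B9=S, B10=F
input #8, h=9, z=11: events B1->F, B2->F, B3->T, B4->F, B5->T, B7->S, B6->F, B9->E, B8->T, B10->F; outcomes B1=F, B2=F, B3=T, B4=F, B5=T, B6=F, B7=S, B8=T, B9=E, B10=F
input #9, h=7, z=-2: events B1->F, B2->F, B3->F, B5->F, B7->E, B6->F, B9->S, B8->T, B10->F; outcomes B1=F, B2=F, B3=F, B5=F, B6=F, B7=E, B8=T, B9=S, B10=F
union over all inputs: B1=T, B1=F, B2=F, B3=T, B3=F, B4=T, B4=F, B5=T, B5=F, B6=F, B7=S, B7=E, B8=T, B8=F, B9=S, B9=E, B10=T, B10=F (18 outcomes)
no size-1 subset reaches all 18 outcomes (best union: 11/18)
no size-2 subset reaches all 18 outcomes (best union: 16/18)
no size-3 subset reaches all 18 outcomes (best union: 17/18)
the canonical winner is {1, 2, 5, 6}: size 4, full 18-outcome coverage, earliest index list among size-4 covers
Answer: 1, 2, 5, 6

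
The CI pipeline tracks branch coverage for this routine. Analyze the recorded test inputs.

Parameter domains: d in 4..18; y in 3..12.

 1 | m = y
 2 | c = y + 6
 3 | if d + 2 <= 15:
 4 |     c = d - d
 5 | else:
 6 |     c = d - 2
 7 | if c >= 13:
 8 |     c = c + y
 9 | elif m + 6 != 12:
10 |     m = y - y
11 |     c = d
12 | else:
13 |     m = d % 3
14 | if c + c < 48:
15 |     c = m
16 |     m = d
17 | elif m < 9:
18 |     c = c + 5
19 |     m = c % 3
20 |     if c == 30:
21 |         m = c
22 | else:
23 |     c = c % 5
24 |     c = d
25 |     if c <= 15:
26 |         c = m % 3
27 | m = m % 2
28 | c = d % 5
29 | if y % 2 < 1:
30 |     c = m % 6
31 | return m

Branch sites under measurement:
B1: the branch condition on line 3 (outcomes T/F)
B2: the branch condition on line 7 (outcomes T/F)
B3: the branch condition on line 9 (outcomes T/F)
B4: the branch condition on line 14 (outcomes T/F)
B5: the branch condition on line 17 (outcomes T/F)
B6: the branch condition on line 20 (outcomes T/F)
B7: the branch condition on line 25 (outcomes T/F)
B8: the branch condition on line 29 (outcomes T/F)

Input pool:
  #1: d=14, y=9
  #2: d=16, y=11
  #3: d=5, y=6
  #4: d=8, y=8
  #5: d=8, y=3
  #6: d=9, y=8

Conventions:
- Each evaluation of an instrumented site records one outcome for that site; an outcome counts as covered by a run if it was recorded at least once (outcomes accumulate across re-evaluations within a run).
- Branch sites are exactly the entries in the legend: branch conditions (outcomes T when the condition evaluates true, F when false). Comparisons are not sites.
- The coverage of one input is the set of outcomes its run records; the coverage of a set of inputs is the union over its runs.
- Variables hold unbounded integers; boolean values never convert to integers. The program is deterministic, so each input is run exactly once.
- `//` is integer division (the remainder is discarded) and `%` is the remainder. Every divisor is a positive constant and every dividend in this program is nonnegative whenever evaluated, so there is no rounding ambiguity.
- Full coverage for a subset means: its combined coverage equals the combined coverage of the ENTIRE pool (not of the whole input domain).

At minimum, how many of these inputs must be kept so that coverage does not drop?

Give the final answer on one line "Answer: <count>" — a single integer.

#1 (d=14, y=9) -> B1->F, B2->F, B3->T, B4->T, B8->F; covered: B1=F, B2=F, B3=T, B4=T, B8=F
#2 (d=16, y=11) -> B1->F, B2->T, B4->F, B5->F, B7->F, B8->F; covered: B1=F, B2=T, B4=F, B5=F, B7=F, B8=F
#3 (d=5, y=6) -> B1->T, B2->F, B3->F, B4->T, B8->T; covered: B1=T, B2=F, B3=F, B4=T, B8=T
#4 (d=8, y=8) -> B1->T, B2->F, B3->T, B4->T, B8->T; covered: B1=T, B2=F, B3=T, B4=T, B8=T
#5 (d=8, y=3) -> B1->T, B2->F, B3->T, B4->T, B8->F; covered: B1=T, B2=F, B3=T, B4=T, B8=F
#6 (d=9, y=8) -> B1->T, B2->F, B3->T, B4->T, B8->T; covered: B1=T, B2=F, B3=T, B4=T, B8=T
union over all inputs: B1=T, B1=F, B2=T, B2=F, B3=T, B3=F, B4=T, B4=F, B5=F, B7=F, B8=T, B8=F (12 outcomes)
every size-1 subset falls short of the 12 outcomes (best: 6/12)
every size-2 subset falls short of the 12 outcomes (best: 11/12)
inputs {1, 2, 3} (size 3) cover everything; no size-3 subset with a lexicographically smaller index list covers all 12

Answer: 3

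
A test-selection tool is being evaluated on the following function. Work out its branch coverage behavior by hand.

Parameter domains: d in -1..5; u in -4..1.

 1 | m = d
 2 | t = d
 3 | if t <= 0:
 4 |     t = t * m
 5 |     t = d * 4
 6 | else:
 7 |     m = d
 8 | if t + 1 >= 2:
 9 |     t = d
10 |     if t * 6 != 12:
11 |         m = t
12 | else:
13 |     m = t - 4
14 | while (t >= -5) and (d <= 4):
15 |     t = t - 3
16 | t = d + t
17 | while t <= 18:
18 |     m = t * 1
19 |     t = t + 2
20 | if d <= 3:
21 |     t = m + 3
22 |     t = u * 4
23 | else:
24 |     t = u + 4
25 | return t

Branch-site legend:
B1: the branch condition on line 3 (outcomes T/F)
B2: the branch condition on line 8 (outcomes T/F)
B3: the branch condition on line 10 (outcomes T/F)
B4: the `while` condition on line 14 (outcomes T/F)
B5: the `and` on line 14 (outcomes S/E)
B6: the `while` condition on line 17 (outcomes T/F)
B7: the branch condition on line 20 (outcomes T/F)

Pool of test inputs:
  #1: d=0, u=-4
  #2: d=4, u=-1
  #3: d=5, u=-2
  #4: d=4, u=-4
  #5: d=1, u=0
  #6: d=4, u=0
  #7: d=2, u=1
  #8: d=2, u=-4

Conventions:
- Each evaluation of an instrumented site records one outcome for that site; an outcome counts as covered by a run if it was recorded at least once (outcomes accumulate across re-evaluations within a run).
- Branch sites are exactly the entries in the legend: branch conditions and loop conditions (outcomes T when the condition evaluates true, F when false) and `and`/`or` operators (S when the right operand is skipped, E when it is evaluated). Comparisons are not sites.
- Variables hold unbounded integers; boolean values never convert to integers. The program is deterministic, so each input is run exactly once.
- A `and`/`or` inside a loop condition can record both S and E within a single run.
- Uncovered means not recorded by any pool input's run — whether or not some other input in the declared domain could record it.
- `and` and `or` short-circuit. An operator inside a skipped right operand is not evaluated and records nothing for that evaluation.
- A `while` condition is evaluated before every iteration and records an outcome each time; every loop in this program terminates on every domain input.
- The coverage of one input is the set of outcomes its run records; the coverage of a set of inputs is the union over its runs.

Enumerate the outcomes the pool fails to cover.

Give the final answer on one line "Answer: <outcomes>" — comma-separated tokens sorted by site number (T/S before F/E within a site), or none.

input #1, d=0, u=-4: events B1->T, B2->F, B5->E, B4->T, B5->E, B4->T, B5->S, B4->F, B6->T, B6->T, B6->T, B6->T, B6->T, B6->T, ...; outcomes B1=T, B2=F, B4=T, B4=F, B5=S, B5=E, B6=T, B6=F, B7=T
input #2, d=4, u=-1: events B1->F, B2->T, B3->T, B5->E, B4->T, B5->E, B4->T, B5->E, B4->T, B5->E, B4->T, B5->S, B4->F, B6->T, ...; outcomes B1=F, B2=T, B3=T, B4=T, B4=F, B5=S, B5=E, B6=T, B6=F, B7=F
input #3, d=5, u=-2: events B1->F, B2->T, B3->T, B5->E, B4->F, B6->T, B6->T, B6->T, B6->T, B6->T, B6->F, B7->F; outcomes B1=F, B2=T, B3=T, B4=F, B5=E, B6=T, B6=F, B7=F
input #4, d=4, u=-4: events B1->F, B2->T, B3->T, B5->E, B4->T, B5->E, B4->T, B5->E, B4->T, B5->E, B4->T, B5->S, B4->F, B6->T, ...; outcomes B1=F, B2=T, B3=T, B4=T, B4=F, B5=S, B5=E, B6=T, B6=F, B7=F
input #5, d=1, u=0: events B1->F, B2->T, B3->T, B5->E, B4->T, B5->E, B4->T, B5->E, B4->T, B5->S, B4->F, B6->T, B6->T, B6->T, ...; outcomes B1=F, B2=T, B3=T, B4=T, B4=F, B5=S, B5=E, B6=T, B6=F, B7=T
input #6, d=4, u=0: events B1->F, B2->T, B3->T, B5->E, B4->T, B5->E, B4->T, B5->E, B4->T, B5->E, B4->T, B5->S, B4->F, B6->T, ...; outcomes B1=F, B2=T, B3=T, B4=T, B4=F, B5=S, B5=E, B6=T, B6=F, B7=F
input #7, d=2, u=1: events B1->F, B2->T, B3->F, B5->E, B4->T, B5->E, B4->T, B5->E, B4->T, B5->S, B4->F, B6->T, B6->T, B6->T, ...; outcomes B1=F, B2=T, B3=F, B4=T, B4=F, B5=S, B5=E, B6=T, B6=F, B7=T
input #8, d=2, u=-4: events B1->F, B2->T, B3->F, B5->E, B4->T, B5->E, B4->T, B5->E, B4->T, B5->S, B4->F, B6->T, B6->T, B6->T, ...; outcomes B1=F, B2=T, B3=F, B4=T, B4=F, B5=S, B5=E, B6=T, B6=F, B7=T
union over the pool: B1=T, B1=F, B2=T, B2=F, B3=T, B3=F, B4=T, B4=F, B5=S, B5=E, B6=T, B6=F, B7=T, B7=F
uncovered (0 of 14): none

Answer: none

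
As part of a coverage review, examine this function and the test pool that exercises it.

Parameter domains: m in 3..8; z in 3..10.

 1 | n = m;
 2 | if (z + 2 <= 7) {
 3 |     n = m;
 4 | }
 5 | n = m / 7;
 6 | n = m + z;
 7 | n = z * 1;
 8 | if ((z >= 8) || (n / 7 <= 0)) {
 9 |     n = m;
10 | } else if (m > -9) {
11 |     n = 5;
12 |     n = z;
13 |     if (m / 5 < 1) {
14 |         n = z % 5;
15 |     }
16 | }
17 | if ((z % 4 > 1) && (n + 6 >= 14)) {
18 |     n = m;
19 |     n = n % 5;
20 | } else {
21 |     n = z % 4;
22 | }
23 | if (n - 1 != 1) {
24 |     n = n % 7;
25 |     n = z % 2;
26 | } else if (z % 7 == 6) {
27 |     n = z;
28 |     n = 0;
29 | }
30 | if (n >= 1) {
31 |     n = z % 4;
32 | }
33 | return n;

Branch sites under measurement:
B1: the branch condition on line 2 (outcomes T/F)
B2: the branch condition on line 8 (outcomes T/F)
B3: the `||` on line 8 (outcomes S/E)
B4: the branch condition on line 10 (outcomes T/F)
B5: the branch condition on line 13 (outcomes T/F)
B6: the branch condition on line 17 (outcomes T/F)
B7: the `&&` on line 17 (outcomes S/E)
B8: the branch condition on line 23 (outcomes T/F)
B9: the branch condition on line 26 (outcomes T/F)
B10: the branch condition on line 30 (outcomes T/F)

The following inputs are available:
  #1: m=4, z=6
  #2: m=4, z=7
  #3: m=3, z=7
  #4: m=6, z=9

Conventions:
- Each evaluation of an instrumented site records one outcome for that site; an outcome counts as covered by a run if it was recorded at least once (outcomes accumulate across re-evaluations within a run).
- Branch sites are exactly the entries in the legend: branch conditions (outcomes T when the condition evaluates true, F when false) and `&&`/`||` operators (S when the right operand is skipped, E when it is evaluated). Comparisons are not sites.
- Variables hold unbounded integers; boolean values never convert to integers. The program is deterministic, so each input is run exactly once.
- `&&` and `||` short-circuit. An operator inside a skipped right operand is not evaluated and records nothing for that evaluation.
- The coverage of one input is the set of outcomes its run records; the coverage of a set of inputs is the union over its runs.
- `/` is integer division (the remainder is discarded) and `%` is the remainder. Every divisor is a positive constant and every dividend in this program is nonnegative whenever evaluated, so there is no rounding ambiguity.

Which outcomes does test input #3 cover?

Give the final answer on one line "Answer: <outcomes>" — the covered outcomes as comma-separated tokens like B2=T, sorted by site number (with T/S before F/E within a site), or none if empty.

Running input #3 (m=3, z=7), event by event:
  B1->F, B3->E, B2->F, B4->T, B5->T, B7->E, B6->F, B8->T, B10->T
deduplicating events, the covered set is: B1=F, B2=F, B3=E, B4=T, B5=T, B6=F, B7=E, B8=T, B10=T

Answer: B1=F, B2=F, B3=E, B4=T, B5=T, B6=F, B7=E, B8=T, B10=T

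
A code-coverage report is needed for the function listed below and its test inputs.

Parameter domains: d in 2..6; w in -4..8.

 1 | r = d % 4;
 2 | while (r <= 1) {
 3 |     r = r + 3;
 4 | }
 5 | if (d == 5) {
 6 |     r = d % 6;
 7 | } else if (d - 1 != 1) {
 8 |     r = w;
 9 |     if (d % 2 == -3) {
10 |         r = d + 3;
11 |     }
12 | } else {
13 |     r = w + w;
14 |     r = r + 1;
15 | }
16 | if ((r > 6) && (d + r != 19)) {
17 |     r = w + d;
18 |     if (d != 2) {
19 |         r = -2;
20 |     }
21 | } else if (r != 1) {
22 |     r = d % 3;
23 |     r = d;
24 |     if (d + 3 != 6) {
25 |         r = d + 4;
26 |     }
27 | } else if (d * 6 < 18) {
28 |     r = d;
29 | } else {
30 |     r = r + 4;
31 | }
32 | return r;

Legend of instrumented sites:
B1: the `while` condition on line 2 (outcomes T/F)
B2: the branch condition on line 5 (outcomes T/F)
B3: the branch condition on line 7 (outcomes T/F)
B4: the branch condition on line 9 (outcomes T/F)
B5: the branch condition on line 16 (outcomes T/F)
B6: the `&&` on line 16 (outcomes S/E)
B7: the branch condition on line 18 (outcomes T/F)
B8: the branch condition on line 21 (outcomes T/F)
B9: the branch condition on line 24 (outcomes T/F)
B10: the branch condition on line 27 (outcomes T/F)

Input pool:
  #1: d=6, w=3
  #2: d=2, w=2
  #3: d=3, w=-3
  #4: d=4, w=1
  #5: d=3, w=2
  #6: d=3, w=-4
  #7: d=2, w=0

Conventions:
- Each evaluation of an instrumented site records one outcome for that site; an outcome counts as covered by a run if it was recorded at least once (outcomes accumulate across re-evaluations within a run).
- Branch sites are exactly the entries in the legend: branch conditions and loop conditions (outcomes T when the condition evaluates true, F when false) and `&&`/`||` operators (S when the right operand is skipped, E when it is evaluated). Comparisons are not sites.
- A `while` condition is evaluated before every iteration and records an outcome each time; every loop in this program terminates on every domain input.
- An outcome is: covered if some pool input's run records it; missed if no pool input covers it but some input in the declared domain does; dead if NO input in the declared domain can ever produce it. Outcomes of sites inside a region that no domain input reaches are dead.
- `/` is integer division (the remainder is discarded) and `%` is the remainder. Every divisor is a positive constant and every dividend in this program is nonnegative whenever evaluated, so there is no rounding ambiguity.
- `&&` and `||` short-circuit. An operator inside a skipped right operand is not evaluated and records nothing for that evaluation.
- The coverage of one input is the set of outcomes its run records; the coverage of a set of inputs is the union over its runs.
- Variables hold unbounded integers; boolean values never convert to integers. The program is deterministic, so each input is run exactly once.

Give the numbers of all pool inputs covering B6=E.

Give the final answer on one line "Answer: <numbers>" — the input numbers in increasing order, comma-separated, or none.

input #1 (d=6, w=3): never hits B6=E
input #2 (d=2, w=2): never hits B6=E
input #3 (d=3, w=-3): never hits B6=E
input #4 (d=4, w=1): never hits B6=E
input #5 (d=3, w=2): never hits B6=E
input #6 (d=3, w=-4): never hits B6=E
input #7 (d=2, w=0): never hits B6=E

Answer: none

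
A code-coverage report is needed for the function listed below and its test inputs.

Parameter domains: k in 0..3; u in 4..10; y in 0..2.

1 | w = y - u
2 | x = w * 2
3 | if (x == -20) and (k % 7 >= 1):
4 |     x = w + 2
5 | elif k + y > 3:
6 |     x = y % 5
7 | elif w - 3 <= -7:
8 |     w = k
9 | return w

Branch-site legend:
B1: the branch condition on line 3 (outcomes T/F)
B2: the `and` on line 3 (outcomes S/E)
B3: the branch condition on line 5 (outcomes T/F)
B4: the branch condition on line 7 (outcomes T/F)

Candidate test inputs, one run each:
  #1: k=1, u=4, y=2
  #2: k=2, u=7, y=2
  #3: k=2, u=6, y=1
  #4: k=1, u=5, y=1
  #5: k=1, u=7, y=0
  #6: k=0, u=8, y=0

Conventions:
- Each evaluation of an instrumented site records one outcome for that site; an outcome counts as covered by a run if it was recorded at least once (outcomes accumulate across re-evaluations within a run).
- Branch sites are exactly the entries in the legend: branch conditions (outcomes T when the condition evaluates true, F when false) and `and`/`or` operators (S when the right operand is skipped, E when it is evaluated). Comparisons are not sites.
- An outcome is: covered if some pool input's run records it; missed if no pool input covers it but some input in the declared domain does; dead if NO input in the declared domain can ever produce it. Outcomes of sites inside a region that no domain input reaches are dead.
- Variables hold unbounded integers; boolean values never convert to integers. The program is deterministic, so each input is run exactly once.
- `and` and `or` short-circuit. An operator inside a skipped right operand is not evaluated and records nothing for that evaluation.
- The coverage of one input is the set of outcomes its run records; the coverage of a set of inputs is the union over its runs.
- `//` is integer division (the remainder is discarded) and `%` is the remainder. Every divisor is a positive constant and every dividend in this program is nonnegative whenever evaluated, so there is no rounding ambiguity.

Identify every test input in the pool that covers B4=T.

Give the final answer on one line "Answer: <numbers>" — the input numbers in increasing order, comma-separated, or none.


input #1 (k=1, u=4, y=2): never hits B4=T
input #2 (k=2, u=7, y=2): never hits B4=T
input #3 (k=2, u=6, y=1): hits B4=T
input #4 (k=1, u=5, y=1): hits B4=T
input #5 (k=1, u=7, y=0): hits B4=T
input #6 (k=0, u=8, y=0): hits B4=T
Answer: 3, 4, 5, 6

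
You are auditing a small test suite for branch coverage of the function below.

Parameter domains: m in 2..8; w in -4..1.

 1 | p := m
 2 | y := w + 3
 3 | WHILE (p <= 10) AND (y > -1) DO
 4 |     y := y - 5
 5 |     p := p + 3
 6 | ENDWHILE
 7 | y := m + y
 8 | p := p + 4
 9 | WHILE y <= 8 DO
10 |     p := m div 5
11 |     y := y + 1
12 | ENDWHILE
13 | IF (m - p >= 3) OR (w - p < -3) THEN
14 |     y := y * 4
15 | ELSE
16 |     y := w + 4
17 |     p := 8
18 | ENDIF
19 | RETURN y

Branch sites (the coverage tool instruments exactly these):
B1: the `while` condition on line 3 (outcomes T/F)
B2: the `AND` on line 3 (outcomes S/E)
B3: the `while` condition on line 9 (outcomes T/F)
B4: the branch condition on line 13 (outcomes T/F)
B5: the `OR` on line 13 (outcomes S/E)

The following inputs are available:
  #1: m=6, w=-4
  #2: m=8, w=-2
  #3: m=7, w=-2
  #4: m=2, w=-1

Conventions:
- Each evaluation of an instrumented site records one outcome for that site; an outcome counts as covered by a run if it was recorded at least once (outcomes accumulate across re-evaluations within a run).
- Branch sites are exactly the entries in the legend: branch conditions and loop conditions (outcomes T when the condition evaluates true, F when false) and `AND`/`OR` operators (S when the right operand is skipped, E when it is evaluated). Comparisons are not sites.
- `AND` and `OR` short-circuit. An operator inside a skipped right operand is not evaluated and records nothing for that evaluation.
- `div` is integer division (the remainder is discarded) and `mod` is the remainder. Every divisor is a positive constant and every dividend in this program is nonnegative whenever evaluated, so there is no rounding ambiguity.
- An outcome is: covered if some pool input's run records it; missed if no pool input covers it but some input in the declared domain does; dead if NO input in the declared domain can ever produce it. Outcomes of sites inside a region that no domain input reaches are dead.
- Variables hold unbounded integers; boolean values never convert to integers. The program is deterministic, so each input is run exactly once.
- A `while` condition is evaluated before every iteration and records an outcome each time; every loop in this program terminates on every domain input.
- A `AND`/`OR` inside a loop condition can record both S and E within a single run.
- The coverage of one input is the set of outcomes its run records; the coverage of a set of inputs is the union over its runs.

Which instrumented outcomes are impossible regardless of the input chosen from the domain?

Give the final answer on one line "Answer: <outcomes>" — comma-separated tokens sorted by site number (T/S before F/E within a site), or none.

sweeping the full domain (42 inputs) for each outcome:
  reachable outcomes have witnesses, e.g. B1=T (e.g. m=2, w=-3), B1=F (e.g. m=2, w=-4), B2=S (e.g. m=8, w=-3), B2=E (e.g. m=2, w=-4)

Answer: none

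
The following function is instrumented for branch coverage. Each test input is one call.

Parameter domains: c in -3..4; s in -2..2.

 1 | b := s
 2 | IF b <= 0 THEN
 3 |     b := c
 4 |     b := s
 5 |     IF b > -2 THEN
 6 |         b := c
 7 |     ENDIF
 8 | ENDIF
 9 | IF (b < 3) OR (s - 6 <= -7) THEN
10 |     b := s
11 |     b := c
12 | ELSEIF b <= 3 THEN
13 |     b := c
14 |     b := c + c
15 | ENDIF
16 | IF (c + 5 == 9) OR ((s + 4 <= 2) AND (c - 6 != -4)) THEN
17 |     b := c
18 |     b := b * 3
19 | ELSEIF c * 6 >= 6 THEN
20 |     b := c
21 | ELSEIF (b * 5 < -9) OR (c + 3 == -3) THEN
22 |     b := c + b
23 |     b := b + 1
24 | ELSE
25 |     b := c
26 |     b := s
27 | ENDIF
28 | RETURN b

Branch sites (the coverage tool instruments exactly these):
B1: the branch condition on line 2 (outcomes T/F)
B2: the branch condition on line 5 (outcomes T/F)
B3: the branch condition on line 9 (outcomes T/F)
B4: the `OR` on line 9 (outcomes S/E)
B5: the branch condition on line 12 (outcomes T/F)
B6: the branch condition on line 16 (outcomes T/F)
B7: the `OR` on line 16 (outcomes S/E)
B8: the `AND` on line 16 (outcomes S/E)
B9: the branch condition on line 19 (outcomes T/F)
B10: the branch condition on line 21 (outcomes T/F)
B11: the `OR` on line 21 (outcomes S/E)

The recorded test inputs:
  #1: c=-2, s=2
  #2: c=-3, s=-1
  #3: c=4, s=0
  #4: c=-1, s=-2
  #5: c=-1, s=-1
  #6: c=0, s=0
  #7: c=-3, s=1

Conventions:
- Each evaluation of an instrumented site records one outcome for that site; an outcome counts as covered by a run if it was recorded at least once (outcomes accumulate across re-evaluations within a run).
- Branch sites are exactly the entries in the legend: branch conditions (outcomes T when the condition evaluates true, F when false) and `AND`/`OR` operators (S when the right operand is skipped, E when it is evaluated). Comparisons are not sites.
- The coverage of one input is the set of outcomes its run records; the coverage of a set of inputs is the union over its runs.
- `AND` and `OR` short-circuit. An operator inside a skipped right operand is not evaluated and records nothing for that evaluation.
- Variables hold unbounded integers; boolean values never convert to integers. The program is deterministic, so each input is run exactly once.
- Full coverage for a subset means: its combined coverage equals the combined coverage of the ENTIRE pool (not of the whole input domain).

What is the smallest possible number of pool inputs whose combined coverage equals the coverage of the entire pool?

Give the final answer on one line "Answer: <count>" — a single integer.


run #1 (c=-2, s=2) records B1=F, B3=T, B4=S, B6=F, B7=E, B8=S, B9=F, B10=T, B11=S
run #2 (c=-3, s=-1) records B1=T, B2=T, B3=T, B4=S, B6=F, B7=E, B8=S, B9=F, B10=T, B11=S
run #3 (c=4, s=0) records B1=T, B2=T, B3=F, B4=E, B5=F, B6=T, B7=S
run #4 (c=-1, s=-2) records B1=T, B2=F, B3=T, B4=S, B6=T, B7=E, B8=E
run #5 (c=-1, s=-1) records B1=T, B2=T, B3=T, B4=S, B6=F, B7=E, B8=S, B9=F, B10=F, B11=E
run #6 (c=0, s=0) records B1=T, B2=T, B3=T, B4=S, B6=F, B7=E, B8=S, B9=F, B10=F, B11=E
run #7 (c=-3, s=1) records B1=F, B3=T, B4=S, B6=F, B7=E, B8=S, B9=F, B10=T, B11=S
union over all inputs: B1=T, B1=F, B2=T, B2=F, B3=T, B3=F, B4=S, B4=E, B5=F, B6=T, B6=F, B7=S, B7=E, B8=S, B8=E, B9=F, B10=T, B10=F, B11=S, B11=E (20 outcomes)
no size-1 subset reaches all 20 outcomes (best union: 10/20)
no size-2 subset reaches all 20 outcomes (best union: 16/20)
no size-3 subset reaches all 20 outcomes (best union: 18/20)
the canonical winner is {1, 3, 4, 5}: size 4, full 20-outcome coverage, earliest index list among size-4 covers
Answer: 4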